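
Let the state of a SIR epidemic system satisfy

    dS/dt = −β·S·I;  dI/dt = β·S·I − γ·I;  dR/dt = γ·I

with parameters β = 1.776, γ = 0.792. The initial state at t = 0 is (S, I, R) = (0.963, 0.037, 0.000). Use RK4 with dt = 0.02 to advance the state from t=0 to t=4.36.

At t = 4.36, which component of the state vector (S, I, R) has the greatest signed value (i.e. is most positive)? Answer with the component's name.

t=0.000: state=(0.963, 0.037, 0.000)
step 1 (dt=0.02): k1=(-0.063, 0.034, 0.029), k2=(-0.064, 0.034, 0.030), k3=(-0.064, 0.034, 0.030), k4=(-0.064, 0.035, 0.030); state += dt/6·(k1+2k2+2k3+k4)
t=0.020: state=(0.962, 0.038, 0.001)
t=0.040: state=(0.960, 0.038, 0.001)
t=0.060: state=(0.959, 0.039, 0.002)
continuing one RK4 step at a time; state shown every 10 steps (Δt=0.2):
t=0.200: state=(0.949, 0.044, 0.006)
t=0.400: state=(0.933, 0.053, 0.014)
t=0.600: state=(0.914, 0.063, 0.023)
t=0.800: state=(0.892, 0.074, 0.034)
t=1.000: state=(0.867, 0.086, 0.047)
t=1.200: state=(0.839, 0.099, 0.061)
t=1.400: state=(0.808, 0.114, 0.078)
t=1.600: state=(0.774, 0.129, 0.097)
t=1.800: state=(0.738, 0.144, 0.119)
t=2.000: state=(0.699, 0.158, 0.143)
t=2.200: state=(0.659, 0.172, 0.169)
t=2.400: state=(0.619, 0.184, 0.197)
t=2.600: state=(0.579, 0.194, 0.227)
t=2.800: state=(0.539, 0.202, 0.259)
t=3.000: state=(0.501, 0.208, 0.291)
t=3.200: state=(0.465, 0.210, 0.324)
t=3.400: state=(0.432, 0.211, 0.358)
t=3.600: state=(0.401, 0.208, 0.391)
t=3.800: state=(0.373, 0.204, 0.423)
t=4.000: state=(0.347, 0.198, 0.455)
t=4.200: state=(0.324, 0.190, 0.486)
t=4.360: state=(0.307, 0.183, 0.510)
compare at T: S=0.307, I=0.183, R=0.510

largest component: R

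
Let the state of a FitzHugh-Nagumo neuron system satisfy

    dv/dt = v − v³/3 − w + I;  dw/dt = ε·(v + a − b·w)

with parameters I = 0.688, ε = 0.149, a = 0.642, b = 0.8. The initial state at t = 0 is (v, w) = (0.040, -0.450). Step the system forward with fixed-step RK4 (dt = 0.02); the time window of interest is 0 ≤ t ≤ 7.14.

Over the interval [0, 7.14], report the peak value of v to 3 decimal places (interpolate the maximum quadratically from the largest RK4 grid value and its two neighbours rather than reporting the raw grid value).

max v = 1.955

t=0.000: state=(0.040, -0.450)
step 1 (dt=0.02): k1=(1.178, 0.155), k2=(1.188, 0.157), k3=(1.188, 0.157), k4=(1.199, 0.158); state += dt/6·(k1+2k2+2k3+k4)
t=0.020: state=(0.064, -0.447)
t=0.040: state=(0.088, -0.444)
t=0.060: state=(0.113, -0.440)
continuing one RK4 step at a time; state shown every 25 steps (Δt=0.5):
t=0.500: state=(0.758, -0.350)
t=1.000: state=(1.531, -0.199)
t=1.500: state=(1.898, -0.014)
t=2.000: state=(1.954, 0.174)
t=2.500: state=(1.920, 0.350)
t=3.000: state=(1.864, 0.513)
t=3.500: state=(1.803, 0.663)
t=4.000: state=(1.740, 0.799)
t=4.500: state=(1.676, 0.922)
t=5.000: state=(1.612, 1.034)
t=5.500: state=(1.546, 1.135)
t=6.000: state=(1.479, 1.225)
t=6.500: state=(1.409, 1.305)
t=7.000: state=(1.337, 1.375)
t=7.140: state=(1.317, 1.393)
largest grid value and its neighbours: v(1.920)=1.95499, v(1.940)=1.95507, v(1.960)=1.95501
parabola through these three points peaks at t≈1.942 with v≈1.95508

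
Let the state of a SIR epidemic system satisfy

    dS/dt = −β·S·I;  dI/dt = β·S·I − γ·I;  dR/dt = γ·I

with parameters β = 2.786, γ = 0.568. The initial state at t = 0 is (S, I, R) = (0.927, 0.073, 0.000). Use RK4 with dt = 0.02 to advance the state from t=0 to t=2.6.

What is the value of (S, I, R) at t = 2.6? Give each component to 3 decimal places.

t=0.000: state=(0.927, 0.073, 0.000)
step 1 (dt=0.02): k1=(-0.189, 0.147, 0.041), k2=(-0.192, 0.150, 0.042), k3=(-0.192, 0.150, 0.042), k4=(-0.195, 0.152, 0.043); state += dt/6·(k1+2k2+2k3+k4)
t=0.020: state=(0.923, 0.076, 0.001)
t=0.040: state=(0.919, 0.079, 0.002)
t=0.060: state=(0.915, 0.082, 0.003)
continuing one RK4 step at a time; state shown every 5 steps (Δt=0.1):
t=0.100: state=(0.906, 0.089, 0.005)
t=0.200: state=(0.882, 0.108, 0.010)
t=0.300: state=(0.853, 0.130, 0.017)
t=0.400: state=(0.820, 0.155, 0.025)
t=0.500: state=(0.782, 0.183, 0.035)
t=0.600: state=(0.740, 0.214, 0.046)
t=0.700: state=(0.694, 0.247, 0.059)
t=0.800: state=(0.645, 0.281, 0.074)
t=0.900: state=(0.594, 0.315, 0.091)
t=1.000: state=(0.541, 0.349, 0.110)
t=1.100: state=(0.489, 0.381, 0.130)
t=1.200: state=(0.438, 0.409, 0.153)
t=1.300: state=(0.389, 0.434, 0.177)
t=1.400: state=(0.344, 0.454, 0.202)
t=1.500: state=(0.303, 0.469, 0.228)
t=1.600: state=(0.265, 0.480, 0.255)
t=1.700: state=(0.232, 0.486, 0.283)
t=1.800: state=(0.202, 0.487, 0.310)
t=1.900: state=(0.177, 0.485, 0.338)
t=2.000: state=(0.154, 0.480, 0.365)
t=2.100: state=(0.135, 0.472, 0.392)
t=2.200: state=(0.119, 0.462, 0.419)
t=2.300: state=(0.105, 0.451, 0.445)
t=2.400: state=(0.092, 0.437, 0.470)
t=2.500: state=(0.082, 0.423, 0.495)
t=2.600: state=(0.073, 0.409, 0.518)

(S, I, R) = (0.073, 0.409, 0.518)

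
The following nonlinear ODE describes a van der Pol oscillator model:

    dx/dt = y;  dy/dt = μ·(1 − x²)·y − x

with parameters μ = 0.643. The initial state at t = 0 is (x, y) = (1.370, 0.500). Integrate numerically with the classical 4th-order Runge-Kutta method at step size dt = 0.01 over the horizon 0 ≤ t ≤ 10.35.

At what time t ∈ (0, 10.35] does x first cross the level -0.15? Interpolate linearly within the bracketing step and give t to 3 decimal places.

t = 1.993

t=0.000: state=(1.370, 0.500)
step 1 (dt=0.01): k1=(0.500, -1.652), k2=(0.492, -1.652), k3=(0.492, -1.652), k4=(0.483, -1.652); state += dt/6·(k1+2k2+2k3+k4)
t=0.010: state=(1.375, 0.483)
t=0.020: state=(1.380, 0.467)
t=0.030: state=(1.384, 0.450)
continuing one RK4 step at a time; state shown every 50 steps (Δt=0.5):
t=0.500: state=(1.424, -0.248)
t=1.000: state=(1.159, -0.790)
t=1.500: state=(0.639, -1.307)
t=1.990: state=(-0.145, -1.886)
next step: t=2.000: state=(-0.164, -1.897) — x has crossed -0.15
linear interpolation between t=1.990 (-0.14464) and t=2.000 (-0.16355) → t≈1.993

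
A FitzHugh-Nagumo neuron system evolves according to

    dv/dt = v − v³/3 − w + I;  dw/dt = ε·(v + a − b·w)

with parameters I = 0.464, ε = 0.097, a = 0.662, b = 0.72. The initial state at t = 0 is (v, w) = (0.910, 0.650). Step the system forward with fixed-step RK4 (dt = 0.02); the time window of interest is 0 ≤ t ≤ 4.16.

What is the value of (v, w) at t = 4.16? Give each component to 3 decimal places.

t=0.000: state=(0.910, 0.650)
step 1 (dt=0.02): k1=(0.473, 0.107), k2=(0.473, 0.107), k3=(0.473, 0.107), k4=(0.472, 0.108); state += dt/6·(k1+2k2+2k3+k4)
t=0.020: state=(0.919, 0.652)
t=0.040: state=(0.929, 0.654)
t=0.060: state=(0.938, 0.656)
continuing one RK4 step at a time; state shown every 10 steps (Δt=0.2):
t=0.200: state=(1.003, 0.672)
t=0.400: state=(1.092, 0.696)
t=0.600: state=(1.173, 0.721)
t=0.800: state=(1.243, 0.747)
t=1.000: state=(1.301, 0.774)
t=1.200: state=(1.346, 0.801)
t=1.400: state=(1.379, 0.829)
t=1.600: state=(1.402, 0.857)
t=1.800: state=(1.416, 0.885)
t=2.000: state=(1.422, 0.913)
t=2.200: state=(1.422, 0.941)
t=2.400: state=(1.417, 0.968)
t=2.600: state=(1.408, 0.994)
t=2.800: state=(1.396, 1.020)
t=3.000: state=(1.382, 1.046)
t=3.200: state=(1.365, 1.070)
t=3.400: state=(1.346, 1.094)
t=3.600: state=(1.326, 1.118)
t=3.800: state=(1.304, 1.140)
t=4.000: state=(1.281, 1.162)
t=4.160: state=(1.262, 1.179)

(v, w) = (1.262, 1.179)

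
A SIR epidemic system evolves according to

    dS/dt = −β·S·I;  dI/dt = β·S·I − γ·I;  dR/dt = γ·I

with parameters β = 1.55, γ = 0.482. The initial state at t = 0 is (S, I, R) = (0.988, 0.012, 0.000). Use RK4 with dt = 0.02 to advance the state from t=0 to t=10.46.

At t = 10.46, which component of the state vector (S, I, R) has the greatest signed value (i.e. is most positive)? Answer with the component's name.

t=0.000: state=(0.988, 0.012, 0.000)
step 1 (dt=0.02): k1=(-0.018, 0.013, 0.006), k2=(-0.019, 0.013, 0.006), k3=(-0.019, 0.013, 0.006), k4=(-0.019, 0.013, 0.006); state += dt/6·(k1+2k2+2k3+k4)
t=0.020: state=(0.988, 0.012, 0.000)
t=0.040: state=(0.987, 0.013, 0.000)
t=0.060: state=(0.987, 0.013, 0.000)
continuing one RK4 step at a time; state shown every 25 steps (Δt=0.5):
t=0.500: state=(0.976, 0.020, 0.004)
t=1.000: state=(0.956, 0.034, 0.010)
t=1.500: state=(0.925, 0.055, 0.021)
t=2.000: state=(0.876, 0.087, 0.037)
t=2.500: state=(0.806, 0.131, 0.063)
t=3.000: state=(0.713, 0.185, 0.101)
t=3.500: state=(0.604, 0.243, 0.153)
t=4.000: state=(0.491, 0.292, 0.218)
t=4.500: state=(0.386, 0.322, 0.292)
t=5.000: state=(0.300, 0.329, 0.371)
t=5.500: state=(0.233, 0.318, 0.449)
t=6.000: state=(0.184, 0.293, 0.523)
t=6.500: state=(0.148, 0.262, 0.590)
t=7.000: state=(0.123, 0.228, 0.649)
t=7.500: state=(0.104, 0.196, 0.700)
t=8.000: state=(0.090, 0.166, 0.744)
t=8.500: state=(0.080, 0.139, 0.780)
t=9.000: state=(0.073, 0.116, 0.811)
t=9.500: state=(0.067, 0.096, 0.837)
t=10.000: state=(0.063, 0.080, 0.858)
t=10.460: state=(0.059, 0.067, 0.874)
compare at T: S=0.059, I=0.067, R=0.874

largest component: R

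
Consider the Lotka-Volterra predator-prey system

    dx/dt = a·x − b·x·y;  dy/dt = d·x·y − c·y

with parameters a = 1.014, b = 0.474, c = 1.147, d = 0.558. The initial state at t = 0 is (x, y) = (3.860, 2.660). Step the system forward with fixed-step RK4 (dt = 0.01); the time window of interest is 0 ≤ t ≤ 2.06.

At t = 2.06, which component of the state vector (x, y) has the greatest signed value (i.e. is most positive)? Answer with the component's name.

t=0.000: state=(3.860, 2.660)
step 1 (dt=0.01): k1=(-0.953, 2.678), k2=(-0.976, 2.685), k3=(-0.976, 2.685), k4=(-0.999, 2.691); state += dt/6·(k1+2k2+2k3+k4)
t=0.010: state=(3.850, 2.687)
t=0.020: state=(3.840, 2.714)
t=0.030: state=(3.829, 2.741)
continuing one RK4 step at a time; state shown every 10 steps (Δt=0.1):
t=0.100: state=(3.742, 2.933)
t=0.200: state=(3.580, 3.208)
t=0.300: state=(3.382, 3.474)
t=0.400: state=(3.156, 3.718)
t=0.500: state=(2.913, 3.927)
t=0.600: state=(2.666, 4.091)
t=0.700: state=(2.423, 4.204)
t=0.800: state=(2.194, 4.263)
t=0.900: state=(1.983, 4.271)
t=1.000: state=(1.794, 4.231)
t=1.100: state=(1.627, 4.149)
t=1.200: state=(1.483, 4.035)
t=1.300: state=(1.360, 3.894)
t=1.400: state=(1.256, 3.735)
t=1.500: state=(1.169, 3.563)
t=1.600: state=(1.098, 3.384)
t=1.700: state=(1.039, 3.203)
t=1.800: state=(0.992, 3.022)
t=1.900: state=(0.956, 2.845)
t=2.000: state=(0.928, 2.673)
t=2.060: state=(0.915, 2.574)
compare at T: x=0.915, y=2.574

largest component: y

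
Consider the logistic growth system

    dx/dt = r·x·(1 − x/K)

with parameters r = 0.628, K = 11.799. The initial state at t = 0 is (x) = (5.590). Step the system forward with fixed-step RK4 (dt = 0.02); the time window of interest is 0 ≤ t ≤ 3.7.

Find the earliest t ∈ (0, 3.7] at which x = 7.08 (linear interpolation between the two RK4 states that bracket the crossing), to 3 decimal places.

t=0.000: state=(5.590)
step 1 (dt=0.02): k1=(1.847), k2=(1.848), k3=(1.848), k4=(1.848); state += dt/6·(k1+2k2+2k3+k4)
t=0.020: state=(5.627)
t=0.040: state=(5.664)
t=0.060: state=(5.701)
continuing one RK4 step at a time; state shown every 10 steps (Δt=0.2):
t=0.200: state=(5.960)
t=0.400: state=(6.330)
t=0.600: state=(6.696)
t=0.800: state=(7.056)
next step: t=0.820: state=(7.092) — x has crossed 7.08
linear interpolation between t=0.800 (7.05648) and t=0.820 (7.09206) → t≈0.813

t = 0.813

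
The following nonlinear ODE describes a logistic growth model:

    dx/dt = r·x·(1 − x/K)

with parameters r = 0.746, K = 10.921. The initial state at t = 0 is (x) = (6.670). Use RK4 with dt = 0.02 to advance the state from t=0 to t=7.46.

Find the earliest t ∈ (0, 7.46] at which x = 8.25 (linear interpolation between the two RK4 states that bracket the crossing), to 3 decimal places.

t = 0.908

t=0.000: state=(6.670)
step 1 (dt=0.02): k1=(1.937), k2=(1.934), k3=(1.934), k4=(1.930); state += dt/6·(k1+2k2+2k3+k4)
t=0.020: state=(6.709)
t=0.040: state=(6.747)
t=0.060: state=(6.786)
continuing one RK4 step at a time; state shown every 25 steps (Δt=0.5):
t=0.500: state=(7.590)
t=0.900: state=(8.238)
next step: t=0.920: state=(8.268) — x has crossed 8.25
linear interpolation between t=0.900 (8.23809) and t=0.920 (8.26817) → t≈0.908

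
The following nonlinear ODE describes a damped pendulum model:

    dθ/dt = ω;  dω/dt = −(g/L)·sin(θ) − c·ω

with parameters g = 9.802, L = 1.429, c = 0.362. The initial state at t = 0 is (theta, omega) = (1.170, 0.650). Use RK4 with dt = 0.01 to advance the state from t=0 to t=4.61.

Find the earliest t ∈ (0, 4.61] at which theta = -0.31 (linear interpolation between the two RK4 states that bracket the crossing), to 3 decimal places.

t=0.000: state=(1.170, 0.650)
step 1 (dt=0.01): k1=(0.650, -6.551), k2=(0.617, -6.548), k3=(0.617, -6.547), k4=(0.585, -6.544); state += dt/6·(k1+2k2+2k3+k4)
t=0.010: state=(1.176, 0.585)
t=0.020: state=(1.182, 0.519)
t=0.030: state=(1.187, 0.454)
continuing one RK4 step at a time; state shown every 20 steps (Δt=0.2):
t=0.200: state=(1.171, -0.625)
t=0.400: state=(0.931, -1.738)
t=0.600: state=(0.500, -2.488)
t=0.800: state=(-0.023, -2.622)
t=0.910: state=(-0.301, -2.398)
next step: t=0.920: state=(-0.325, -2.369) — theta has crossed -0.31
linear interpolation between t=0.910 (-0.30074) and t=0.920 (-0.32458) → t≈0.914

t = 0.914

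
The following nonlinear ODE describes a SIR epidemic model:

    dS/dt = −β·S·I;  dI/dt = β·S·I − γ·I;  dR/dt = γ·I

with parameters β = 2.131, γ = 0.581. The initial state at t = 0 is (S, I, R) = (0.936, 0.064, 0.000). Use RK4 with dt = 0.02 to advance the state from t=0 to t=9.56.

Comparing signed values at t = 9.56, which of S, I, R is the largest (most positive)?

largest component: R

t=0.000: state=(0.936, 0.064, 0.000)
step 1 (dt=0.02): k1=(-0.128, 0.090, 0.037), k2=(-0.129, 0.092, 0.038), k3=(-0.129, 0.092, 0.038), k4=(-0.131, 0.093, 0.038); state += dt/6·(k1+2k2+2k3+k4)
t=0.020: state=(0.933, 0.066, 0.001)
t=0.040: state=(0.931, 0.068, 0.002)
t=0.060: state=(0.928, 0.070, 0.002)
continuing one RK4 step at a time; state shown every 25 steps (Δt=0.5):
t=0.500: state=(0.849, 0.124, 0.027)
t=1.000: state=(0.710, 0.215, 0.075)
t=1.500: state=(0.536, 0.312, 0.152)
t=2.000: state=(0.370, 0.377, 0.253)
t=2.500: state=(0.245, 0.390, 0.366)
t=3.000: state=(0.164, 0.361, 0.476)
t=3.500: state=(0.114, 0.312, 0.574)
t=4.000: state=(0.084, 0.259, 0.657)
t=4.500: state=(0.066, 0.210, 0.725)
t=5.000: state=(0.054, 0.167, 0.779)
t=5.500: state=(0.046, 0.132, 0.822)
t=6.000: state=(0.040, 0.103, 0.856)
t=6.500: state=(0.037, 0.080, 0.883)
t=7.000: state=(0.034, 0.062, 0.904)
t=7.500: state=(0.032, 0.048, 0.920)
t=8.000: state=(0.031, 0.037, 0.932)
t=8.500: state=(0.030, 0.029, 0.942)
t=9.000: state=(0.029, 0.022, 0.949)
t=9.500: state=(0.028, 0.017, 0.955)
t=9.560: state=(0.028, 0.017, 0.955)
compare at T: S=0.028, I=0.017, R=0.955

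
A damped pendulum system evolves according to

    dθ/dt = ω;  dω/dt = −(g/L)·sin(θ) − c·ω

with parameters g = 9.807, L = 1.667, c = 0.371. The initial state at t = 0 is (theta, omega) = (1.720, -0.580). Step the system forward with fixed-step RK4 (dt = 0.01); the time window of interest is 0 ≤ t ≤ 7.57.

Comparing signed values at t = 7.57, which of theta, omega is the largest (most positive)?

t=0.000: state=(1.720, -0.580)
step 1 (dt=0.01): k1=(-0.580, -5.602), k2=(-0.608, -5.595), k3=(-0.608, -5.595), k4=(-0.636, -5.587); state += dt/6·(k1+2k2+2k3+k4)
t=0.010: state=(1.714, -0.636)
t=0.020: state=(1.707, -0.692)
t=0.030: state=(1.700, -0.747)
continuing one RK4 step at a time; state shown every 25 steps (Δt=0.25):
t=0.250: state=(1.404, -1.927)
t=0.500: state=(0.778, -2.993)
t=0.750: state=(-0.023, -3.231)
t=1.000: state=(-0.745, -2.401)
t=1.250: state=(-1.177, -1.020)
t=1.500: state=(-1.253, 0.401)
t=1.750: state=(-0.992, 1.641)
t=2.000: state=(-0.469, 2.435)
t=2.250: state=(0.158, 2.427)
t=2.500: state=(0.677, 1.622)
t=2.750: state=(0.938, 0.441)
t=3.000: state=(0.898, -0.734)
t=3.250: state=(0.594, -1.635)
t=3.500: state=(0.127, -1.986)
t=3.750: state=(-0.341, -1.646)
t=4.000: state=(-0.654, -0.808)
t=4.250: state=(-0.732, 0.184)
t=4.500: state=(-0.574, 1.038)
t=4.750: state=(-0.245, 1.513)
t=5.000: state=(0.137, 1.448)
t=5.250: state=(0.439, 0.905)
t=5.500: state=(0.569, 0.125)
t=5.750: state=(0.504, -0.622)
t=6.000: state=(0.280, -1.113)
t=6.250: state=(-0.018, -1.197)
t=6.500: state=(-0.284, -0.868)
t=6.750: state=(-0.430, -0.283)
t=7.000: state=(-0.422, 0.339)
t=7.250: state=(-0.274, 0.799)
t=7.500: state=(-0.048, 0.956)
t=7.570: state=(0.018, 0.937)
compare at T: theta=0.018, omega=0.937

largest component: omega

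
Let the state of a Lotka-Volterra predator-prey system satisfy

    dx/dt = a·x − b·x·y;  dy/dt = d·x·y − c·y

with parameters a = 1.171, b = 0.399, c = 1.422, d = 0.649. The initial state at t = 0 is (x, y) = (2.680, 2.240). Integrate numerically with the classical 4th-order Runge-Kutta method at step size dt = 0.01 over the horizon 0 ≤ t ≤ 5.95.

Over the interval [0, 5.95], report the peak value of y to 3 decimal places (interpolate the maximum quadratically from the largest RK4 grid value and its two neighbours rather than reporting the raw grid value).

max y = 4.070

t=0.000: state=(2.680, 2.240)
step 1 (dt=0.01): k1=(0.743, 0.711), k2=(0.740, 0.717), k3=(0.740, 0.717), k4=(0.737, 0.724); state += dt/6·(k1+2k2+2k3+k4)
t=0.010: state=(2.687, 2.247)
t=0.020: state=(2.695, 2.254)
t=0.030: state=(2.702, 2.262)
continuing one RK4 step at a time; state shown every 20 steps (Δt=0.2):
t=0.200: state=(2.815, 2.409)
t=0.400: state=(2.911, 2.629)
t=0.600: state=(2.952, 2.896)
t=0.800: state=(2.926, 3.194)
t=1.000: state=(2.832, 3.495)
t=1.200: state=(2.678, 3.763)
t=1.400: state=(2.486, 3.960)
t=1.600: state=(2.280, 4.060)
t=1.800: state=(2.083, 4.054)
t=2.000: state=(1.912, 3.952)
t=2.200: state=(1.775, 3.776)
t=2.400: state=(1.674, 3.553)
t=2.600: state=(1.609, 3.307)
t=2.800: state=(1.577, 3.059)
t=3.000: state=(1.577, 2.824)
t=3.200: state=(1.605, 2.611)
t=3.400: state=(1.659, 2.428)
t=3.600: state=(1.738, 2.277)
t=3.800: state=(1.841, 2.161)
t=4.000: state=(1.965, 2.081)
t=4.200: state=(2.108, 2.039)
t=4.400: state=(2.265, 2.038)
t=4.600: state=(2.429, 2.079)
t=4.800: state=(2.593, 2.168)
t=5.000: state=(2.742, 2.306)
t=5.200: state=(2.862, 2.498)
t=5.400: state=(2.936, 2.740)
t=5.600: state=(2.949, 3.023)
t=5.800: state=(2.894, 3.326)
t=5.950: state=(2.808, 3.547)
largest grid value and its neighbours: y(1.680)=4.06990, y(1.690)=4.06999, y(1.700)=4.06981
parabola through these three points peaks at t≈1.688 with y≈4.06999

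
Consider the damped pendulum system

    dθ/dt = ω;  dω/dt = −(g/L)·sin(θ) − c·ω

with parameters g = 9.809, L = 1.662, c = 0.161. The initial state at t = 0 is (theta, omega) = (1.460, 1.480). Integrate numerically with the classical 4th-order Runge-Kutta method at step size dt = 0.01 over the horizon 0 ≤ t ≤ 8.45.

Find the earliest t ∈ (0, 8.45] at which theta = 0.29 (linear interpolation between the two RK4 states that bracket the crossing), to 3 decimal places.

t = 0.954

t=0.000: state=(1.460, 1.480)
step 1 (dt=0.01): k1=(1.480, -6.104), k2=(1.449, -6.104), k3=(1.449, -6.104), k4=(1.419, -6.103); state += dt/6·(k1+2k2+2k3+k4)
t=0.010: state=(1.474, 1.419)
t=0.020: state=(1.488, 1.358)
t=0.030: state=(1.502, 1.297)
continuing one RK4 step at a time; state shown every 50 steps (Δt=0.5):
t=0.500: state=(1.454, -1.465)
t=0.950: state=(0.303, -3.323)
next step: t=0.960: state=(0.270, -3.334) — theta has crossed 0.29
linear interpolation between t=0.950 (0.30343) and t=0.960 (0.27014) → t≈0.954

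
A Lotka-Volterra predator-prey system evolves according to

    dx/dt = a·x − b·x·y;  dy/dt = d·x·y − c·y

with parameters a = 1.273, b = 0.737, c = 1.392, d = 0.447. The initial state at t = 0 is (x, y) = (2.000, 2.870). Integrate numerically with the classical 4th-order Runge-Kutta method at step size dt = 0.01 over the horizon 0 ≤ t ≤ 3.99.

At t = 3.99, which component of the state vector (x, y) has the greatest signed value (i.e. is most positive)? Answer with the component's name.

t=0.000: state=(2.000, 2.870)
step 1 (dt=0.01): k1=(-1.684, -1.429), k2=(-1.667, -1.436), k3=(-1.667, -1.436), k4=(-1.649, -1.443); state += dt/6·(k1+2k2+2k3+k4)
t=0.010: state=(1.983, 2.856)
t=0.020: state=(1.967, 2.841)
t=0.030: state=(1.951, 2.827)
continuing one RK4 step at a time; state shown every 20 steps (Δt=0.2):
t=0.200: state=(1.728, 2.564)
t=0.400: state=(1.564, 2.247)
t=0.600: state=(1.481, 1.948)
t=0.800: state=(1.463, 1.681)
t=1.000: state=(1.498, 1.452)
t=1.200: state=(1.583, 1.261)
t=1.400: state=(1.716, 1.106)
t=1.600: state=(1.898, 0.984)
t=1.800: state=(2.133, 0.891)
t=2.000: state=(2.425, 0.827)
t=2.200: state=(2.778, 0.790)
t=2.400: state=(3.193, 0.780)
t=2.600: state=(3.667, 0.802)
t=2.800: state=(4.187, 0.863)
t=3.000: state=(4.721, 0.972)
t=3.200: state=(5.213, 1.148)
t=3.400: state=(5.576, 1.410)
t=3.600: state=(5.697, 1.770)
t=3.800: state=(5.483, 2.215)
t=3.990: state=(4.964, 2.654)
compare at T: x=4.964, y=2.654

largest component: x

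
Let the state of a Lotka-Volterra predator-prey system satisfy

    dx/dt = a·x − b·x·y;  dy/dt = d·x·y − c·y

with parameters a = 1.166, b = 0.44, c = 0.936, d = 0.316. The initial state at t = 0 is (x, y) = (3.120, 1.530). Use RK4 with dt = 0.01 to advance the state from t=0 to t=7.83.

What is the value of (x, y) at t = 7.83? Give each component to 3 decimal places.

(x, y) = (4.823, 3.132)

t=0.000: state=(3.120, 1.530)
step 1 (dt=0.01): k1=(1.538, 0.076), k2=(1.541, 0.080), k3=(1.541, 0.080), k4=(1.544, 0.084); state += dt/6·(k1+2k2+2k3+k4)
t=0.010: state=(3.135, 1.531)
t=0.020: state=(3.151, 1.532)
t=0.030: state=(3.166, 1.533)
continuing one RK4 step at a time; state shown every 50 steps (Δt=0.5):
t=0.500: state=(3.946, 1.673)
t=1.000: state=(4.704, 2.081)
t=1.500: state=(4.943, 2.822)
t=2.000: state=(4.309, 3.711)
t=2.500: state=(3.192, 4.208)
t=3.000: state=(2.283, 4.040)
t=3.500: state=(1.784, 3.471)
t=4.000: state=(1.599, 2.830)
t=4.500: state=(1.636, 2.282)
t=5.000: state=(1.859, 1.879)
t=5.500: state=(2.271, 1.627)
t=6.000: state=(2.884, 1.527)
t=6.500: state=(3.675, 1.603)
t=7.000: state=(4.494, 1.917)
t=7.500: state=(4.955, 2.553)
t=7.830: state=(4.823, 3.132)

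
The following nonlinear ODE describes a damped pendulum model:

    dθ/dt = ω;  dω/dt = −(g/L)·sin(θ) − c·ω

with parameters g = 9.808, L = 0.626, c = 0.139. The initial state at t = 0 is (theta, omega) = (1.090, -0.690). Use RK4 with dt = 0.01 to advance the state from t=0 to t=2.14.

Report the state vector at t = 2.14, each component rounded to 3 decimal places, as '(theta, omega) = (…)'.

t=0.000: state=(1.090, -0.690)
step 1 (dt=0.01): k1=(-0.690, -13.796), k2=(-0.759, -13.761), k3=(-0.759, -13.758), k4=(-0.828, -13.721); state += dt/6·(k1+2k2+2k3+k4)
t=0.010: state=(1.082, -0.828)
t=0.020: state=(1.073, -0.964)
t=0.030: state=(1.063, -1.100)
continuing one RK4 step at a time; state shown every 10 steps (Δt=0.1):
t=0.100: state=(0.954, -2.016)
t=0.200: state=(0.694, -3.135)
t=0.300: state=(0.340, -3.864)
t=0.400: state=(-0.060, -4.028)
t=0.500: state=(-0.445, -3.579)
t=0.600: state=(-0.760, -2.641)
t=0.700: state=(-0.964, -1.415)
t=0.800: state=(-1.039, -0.076)
t=0.900: state=(-0.980, 1.251)
t=1.000: state=(-0.793, 2.447)
t=1.100: state=(-0.500, 3.356)
t=1.200: state=(-0.138, 3.799)
t=1.300: state=(0.241, 3.665)
t=1.400: state=(0.577, 2.990)
t=1.500: state=(0.826, 1.936)
t=1.600: state=(0.958, 0.689)
t=1.700: state=(0.962, -0.605)
t=1.800: state=(0.840, -1.825)
t=1.900: state=(0.604, -2.835)
t=2.000: state=(0.285, -3.469)
t=2.100: state=(-0.072, -3.586)
t=2.140: state=(-0.214, -3.477)

(theta, omega) = (-0.214, -3.477)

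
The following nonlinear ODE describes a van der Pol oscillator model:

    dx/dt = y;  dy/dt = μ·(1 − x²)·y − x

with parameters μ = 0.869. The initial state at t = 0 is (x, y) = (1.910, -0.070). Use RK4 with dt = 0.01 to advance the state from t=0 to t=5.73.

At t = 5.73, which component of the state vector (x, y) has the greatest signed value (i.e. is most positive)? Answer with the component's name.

t=0.000: state=(1.910, -0.070)
step 1 (dt=0.01): k1=(-0.070, -1.749), k2=(-0.079, -1.729), k3=(-0.079, -1.729), k4=(-0.087, -1.709); state += dt/6·(k1+2k2+2k3+k4)
t=0.010: state=(1.909, -0.087)
t=0.020: state=(1.908, -0.104)
t=0.030: state=(1.907, -0.121)
continuing one RK4 step at a time; state shown every 20 steps (Δt=0.2):
t=0.200: state=(1.866, -0.350)
t=0.400: state=(1.776, -0.535)
t=0.600: state=(1.655, -0.673)
t=0.800: state=(1.508, -0.798)
t=1.000: state=(1.335, -0.929)
t=1.200: state=(1.135, -1.084)
t=1.400: state=(0.899, -1.281)
t=1.600: state=(0.618, -1.535)
t=1.800: state=(0.280, -1.858)
t=2.000: state=(-0.128, -2.222)
t=2.200: state=(-0.603, -2.500)
t=2.400: state=(-1.105, -2.438)
t=2.600: state=(-1.544, -1.877)
t=2.800: state=(-1.838, -1.059)
t=3.000: state=(-1.976, -0.359)
t=3.200: state=(-1.998, 0.097)
t=3.400: state=(-1.949, 0.370)
t=3.600: state=(-1.857, 0.541)
t=3.800: state=(-1.736, 0.666)
t=4.000: state=(-1.592, 0.777)
t=4.200: state=(-1.425, 0.894)
t=4.400: state=(-1.233, 1.032)
t=4.600: state=(-1.010, 1.206)
t=4.800: state=(-0.747, 1.433)
t=5.000: state=(-0.432, 1.728)
t=5.200: state=(-0.051, 2.085)
t=5.400: state=(0.401, 2.426)
t=5.600: state=(0.904, 2.538)
t=5.730: state=(1.225, 2.360)
compare at T: x=1.225, y=2.360

largest component: y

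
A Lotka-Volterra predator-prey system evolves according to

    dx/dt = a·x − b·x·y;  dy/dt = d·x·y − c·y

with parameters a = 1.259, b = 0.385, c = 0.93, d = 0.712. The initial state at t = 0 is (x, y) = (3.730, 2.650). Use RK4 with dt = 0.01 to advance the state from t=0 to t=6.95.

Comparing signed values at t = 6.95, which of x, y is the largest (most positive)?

t=0.000: state=(3.730, 2.650)
step 1 (dt=0.01): k1=(0.891, 4.573), k2=(0.859, 4.621), k3=(0.858, 4.621), k4=(0.826, 4.669); state += dt/6·(k1+2k2+2k3+k4)
t=0.010: state=(3.739, 2.696)
t=0.020: state=(3.747, 2.743)
t=0.030: state=(3.754, 2.792)
continuing one RK4 step at a time; state shown every 25 steps (Δt=0.25):
t=0.250: state=(3.710, 4.104)
t=0.500: state=(3.127, 6.026)
t=0.750: state=(2.201, 7.685)
t=1.000: state=(1.382, 8.345)
t=1.250: state=(0.855, 8.037)
t=1.500: state=(0.561, 7.206)
t=1.750: state=(0.403, 6.214)
t=2.000: state=(0.318, 5.247)
t=2.250: state=(0.274, 4.382)
t=2.500: state=(0.256, 3.639)
t=2.750: state=(0.255, 3.018)
t=3.000: state=(0.268, 2.505)
t=3.250: state=(0.294, 2.087)
t=3.500: state=(0.335, 1.749)
t=3.750: state=(0.393, 1.478)
t=4.000: state=(0.472, 1.265)
t=4.250: state=(0.578, 1.100)
t=4.500: state=(0.716, 0.978)
t=4.750: state=(0.897, 0.894)
t=5.000: state=(1.130, 0.848)
t=5.250: state=(1.428, 0.843)
t=5.500: state=(1.801, 0.890)
t=5.750: state=(2.253, 1.010)
t=6.000: state=(2.771, 1.251)
t=6.250: state=(3.301, 1.703)
t=6.500: state=(3.703, 2.526)
t=6.750: state=(3.740, 3.912)
t=6.950: state=(3.365, 5.411)
compare at T: x=3.365, y=5.411

largest component: y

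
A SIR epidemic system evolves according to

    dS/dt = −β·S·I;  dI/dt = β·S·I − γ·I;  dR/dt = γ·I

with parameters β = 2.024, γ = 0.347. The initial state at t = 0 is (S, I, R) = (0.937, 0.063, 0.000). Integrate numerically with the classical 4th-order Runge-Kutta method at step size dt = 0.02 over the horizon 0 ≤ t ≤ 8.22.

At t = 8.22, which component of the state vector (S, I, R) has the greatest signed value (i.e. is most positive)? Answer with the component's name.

largest component: R

t=0.000: state=(0.937, 0.063, 0.000)
step 1 (dt=0.02): k1=(-0.119, 0.098, 0.022), k2=(-0.121, 0.099, 0.022), k3=(-0.121, 0.099, 0.022), k4=(-0.123, 0.100, 0.023); state += dt/6·(k1+2k2+2k3+k4)
t=0.020: state=(0.935, 0.065, 0.000)
t=0.040: state=(0.932, 0.067, 0.001)
t=0.060: state=(0.930, 0.069, 0.001)
continuing one RK4 step at a time; state shown every 25 steps (Δt=0.5):
t=0.500: state=(0.852, 0.132, 0.016)
t=1.000: state=(0.707, 0.245, 0.048)
t=1.500: state=(0.515, 0.383, 0.103)
t=2.000: state=(0.329, 0.491, 0.179)
t=2.500: state=(0.195, 0.536, 0.269)
t=3.000: state=(0.113, 0.525, 0.362)
t=3.500: state=(0.068, 0.482, 0.450)
t=4.000: state=(0.043, 0.428, 0.529)
t=4.500: state=(0.029, 0.373, 0.598)
t=5.000: state=(0.020, 0.321, 0.658)
t=5.500: state=(0.015, 0.275, 0.710)
t=6.000: state=(0.012, 0.234, 0.754)
t=6.500: state=(0.009, 0.199, 0.792)
t=7.000: state=(0.008, 0.169, 0.824)
t=7.500: state=(0.007, 0.143, 0.851)
t=8.000: state=(0.006, 0.121, 0.873)
t=8.220: state=(0.005, 0.112, 0.882)
compare at T: S=0.005, I=0.112, R=0.882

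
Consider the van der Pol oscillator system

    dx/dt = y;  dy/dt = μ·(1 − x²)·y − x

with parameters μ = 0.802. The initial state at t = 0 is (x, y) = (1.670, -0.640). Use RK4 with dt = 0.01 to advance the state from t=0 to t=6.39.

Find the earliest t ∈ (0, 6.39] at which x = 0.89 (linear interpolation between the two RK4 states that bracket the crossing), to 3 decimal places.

t = 0.825

t=0.000: state=(1.670, -0.640)
step 1 (dt=0.01): k1=(-0.640, -0.752), k2=(-0.644, -0.749), k3=(-0.644, -0.749), k4=(-0.647, -0.746); state += dt/6·(k1+2k2+2k3+k4)
t=0.010: state=(1.664, -0.647)
t=0.020: state=(1.657, -0.655)
t=0.030: state=(1.650, -0.662)
continuing one RK4 step at a time; state shown every 25 steps (Δt=0.25):
t=0.250: state=(1.488, -0.817)
t=0.500: state=(1.261, -0.999)
t=0.750: state=(0.985, -1.222)
t=0.820: state=(0.897, -1.296)
next step: t=0.830: state=(0.884, -1.307) — x has crossed 0.89
linear interpolation between t=0.820 (0.89657) and t=0.830 (0.88356) → t≈0.825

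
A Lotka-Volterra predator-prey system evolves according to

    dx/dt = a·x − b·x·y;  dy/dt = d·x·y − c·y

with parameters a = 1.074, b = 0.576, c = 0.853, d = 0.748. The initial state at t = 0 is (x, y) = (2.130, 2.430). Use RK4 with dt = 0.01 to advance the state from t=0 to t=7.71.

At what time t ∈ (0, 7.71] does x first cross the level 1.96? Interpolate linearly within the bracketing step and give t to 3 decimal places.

t = 0.195

t=0.000: state=(2.130, 2.430)
step 1 (dt=0.01): k1=(-0.694, 1.799), k2=(-0.704, 1.799), k3=(-0.704, 1.799), k4=(-0.713, 1.799); state += dt/6·(k1+2k2+2k3+k4)
t=0.010: state=(2.123, 2.448)
t=0.020: state=(2.116, 2.466)
t=0.030: state=(2.108, 2.484)
t=0.190: state=(1.965, 2.766)
next step: t=0.200: state=(1.955, 2.783) — x has crossed 1.96
linear interpolation between t=0.190 (1.96535) and t=0.200 (1.95507) → t≈0.195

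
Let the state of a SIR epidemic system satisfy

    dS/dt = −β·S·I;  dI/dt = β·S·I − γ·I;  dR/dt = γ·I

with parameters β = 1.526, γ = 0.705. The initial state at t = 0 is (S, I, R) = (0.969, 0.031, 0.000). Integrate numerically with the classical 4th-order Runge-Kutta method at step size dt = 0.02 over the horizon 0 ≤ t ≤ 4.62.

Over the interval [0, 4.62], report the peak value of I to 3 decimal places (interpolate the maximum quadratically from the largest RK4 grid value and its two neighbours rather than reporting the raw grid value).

max I = 0.196

t=0.000: state=(0.969, 0.031, 0.000)
step 1 (dt=0.02): k1=(-0.046, 0.024, 0.022), k2=(-0.046, 0.024, 0.022), k3=(-0.046, 0.024, 0.022), k4=(-0.047, 0.024, 0.022); state += dt/6·(k1+2k2+2k3+k4)
t=0.020: state=(0.968, 0.031, 0.000)
t=0.040: state=(0.967, 0.032, 0.001)
t=0.060: state=(0.966, 0.032, 0.001)
continuing one RK4 step at a time; state shown every 10 steps (Δt=0.2):
t=0.200: state=(0.959, 0.036, 0.005)
t=0.400: state=(0.948, 0.042, 0.010)
t=0.600: state=(0.935, 0.049, 0.017)
t=0.800: state=(0.920, 0.056, 0.024)
t=1.000: state=(0.903, 0.064, 0.032)
t=1.200: state=(0.885, 0.073, 0.042)
t=1.400: state=(0.864, 0.083, 0.053)
t=1.600: state=(0.841, 0.094, 0.066)
t=1.800: state=(0.816, 0.105, 0.080)
t=2.000: state=(0.789, 0.116, 0.095)
t=2.200: state=(0.760, 0.128, 0.112)
t=2.400: state=(0.729, 0.139, 0.131)
t=2.600: state=(0.698, 0.151, 0.152)
t=2.800: state=(0.665, 0.161, 0.174)
t=3.000: state=(0.633, 0.170, 0.197)
t=3.200: state=(0.600, 0.179, 0.222)
t=3.400: state=(0.567, 0.185, 0.247)
t=3.600: state=(0.536, 0.190, 0.274)
t=3.800: state=(0.505, 0.194, 0.301)
t=4.000: state=(0.476, 0.196, 0.328)
t=4.200: state=(0.448, 0.196, 0.356)
t=4.400: state=(0.422, 0.194, 0.383)
t=4.600: state=(0.398, 0.191, 0.411)
t=4.620: state=(0.396, 0.191, 0.413)
largest grid value and its neighbours: I(4.080)=0.19579, I(4.100)=0.19580, I(4.120)=0.19579
parabola through these three points peaks at t≈4.100 with I≈0.19580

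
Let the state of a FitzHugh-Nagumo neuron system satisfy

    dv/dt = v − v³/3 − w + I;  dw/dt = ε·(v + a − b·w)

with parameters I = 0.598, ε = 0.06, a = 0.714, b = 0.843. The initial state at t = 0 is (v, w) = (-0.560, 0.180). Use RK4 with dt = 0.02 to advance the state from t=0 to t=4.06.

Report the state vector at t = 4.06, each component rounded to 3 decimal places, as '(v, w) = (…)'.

t=0.000: state=(-0.560, 0.180)
step 1 (dt=0.02): k1=(-0.083, 0.000), k2=(-0.084, 0.000), k3=(-0.084, 0.000), k4=(-0.085, 0.000); state += dt/6·(k1+2k2+2k3+k4)
t=0.020: state=(-0.562, 0.180)
t=0.040: state=(-0.563, 0.180)
t=0.060: state=(-0.565, 0.180)
continuing one RK4 step at a time; state shown every 10 steps (Δt=0.2):
t=0.200: state=(-0.578, 0.180)
t=0.400: state=(-0.598, 0.180)
t=0.600: state=(-0.621, 0.179)
t=0.800: state=(-0.647, 0.178)
t=1.000: state=(-0.676, 0.177)
t=1.200: state=(-0.708, 0.176)
t=1.400: state=(-0.743, 0.174)
t=1.600: state=(-0.781, 0.171)
t=1.800: state=(-0.821, 0.169)
t=2.000: state=(-0.864, 0.165)
t=2.200: state=(-0.907, 0.162)
t=2.400: state=(-0.952, 0.157)
t=2.600: state=(-0.997, 0.153)
t=2.800: state=(-1.040, 0.148)
t=3.000: state=(-1.082, 0.142)
t=3.200: state=(-1.122, 0.136)
t=3.400: state=(-1.158, 0.129)
t=3.600: state=(-1.190, 0.123)
t=3.800: state=(-1.219, 0.115)
t=4.000: state=(-1.243, 0.108)
t=4.060: state=(-1.250, 0.106)

(v, w) = (-1.250, 0.106)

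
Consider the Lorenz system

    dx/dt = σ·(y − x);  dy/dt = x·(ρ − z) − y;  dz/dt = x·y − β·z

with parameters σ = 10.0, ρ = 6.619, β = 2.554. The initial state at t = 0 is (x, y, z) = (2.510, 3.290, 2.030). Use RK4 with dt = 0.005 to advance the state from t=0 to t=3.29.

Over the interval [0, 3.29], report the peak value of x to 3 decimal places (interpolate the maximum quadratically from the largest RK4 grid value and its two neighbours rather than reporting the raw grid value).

max x = 5.415

t=0.000: state=(2.510, 3.290, 2.030)
step 1 (dt=0.005): k1=(7.800, 8.228, 3.073), k2=(7.811, 8.278, 3.170), k3=(7.812, 8.277, 3.170), k4=(7.823, 8.326, 3.267); state += dt/6·(k1+2k2+2k3+k4)
t=0.005: state=(2.549, 3.331, 2.046)
t=0.010: state=(2.588, 3.373, 2.063)
t=0.015: state=(2.628, 3.416, 2.080)
continuing one RK4 step at a time; state shown every 40 steps (Δt=0.2):
t=0.200: state=(4.205, 5.076, 3.535)
t=0.400: state=(5.400, 5.537, 6.450)
t=0.600: state=(4.619, 3.874, 7.662)
t=0.800: state=(3.257, 2.763, 6.516)
t=1.000: state=(2.747, 2.705, 5.124)
t=1.200: state=(2.971, 3.211, 4.378)
t=1.400: state=(3.605, 3.966, 4.499)
t=1.600: state=(4.241, 4.466, 5.371)
t=1.800: state=(4.361, 4.253, 6.234)
t=2.000: state=(3.944, 3.689, 6.313)
t=2.200: state=(3.522, 3.383, 5.809)
t=2.400: state=(3.417, 3.446, 5.311)
t=2.600: state=(3.593, 3.723, 5.151)
t=2.800: state=(3.863, 3.984, 5.363)
t=3.000: state=(4.010, 4.028, 5.717)
t=3.200: state=(3.942, 3.866, 5.898)
t=3.290: state=(3.866, 3.776, 5.886)
largest grid value and its neighbours: x(0.420)=5.41501, x(0.425)=5.41506, x(0.430)=5.41360
parabola through these three points peaks at t≈0.423 with x≈5.41522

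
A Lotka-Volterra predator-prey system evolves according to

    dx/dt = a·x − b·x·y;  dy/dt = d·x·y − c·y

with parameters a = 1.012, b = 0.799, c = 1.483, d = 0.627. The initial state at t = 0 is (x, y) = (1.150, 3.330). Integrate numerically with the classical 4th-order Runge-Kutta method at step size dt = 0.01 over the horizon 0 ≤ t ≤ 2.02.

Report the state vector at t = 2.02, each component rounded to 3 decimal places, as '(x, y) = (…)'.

(x, y) = (0.900, 0.406)

t=0.000: state=(1.150, 3.330)
step 1 (dt=0.01): k1=(-1.896, -2.537), k2=(-1.869, -2.547), k3=(-1.869, -2.547), k4=(-1.842, -2.557); state += dt/6·(k1+2k2+2k3+k4)
t=0.010: state=(1.131, 3.305)
t=0.020: state=(1.113, 3.279)
t=0.030: state=(1.096, 3.253)
continuing one RK4 step at a time; state shown every 10 steps (Δt=0.1):
t=0.100: state=(0.985, 3.069)
t=0.200: state=(0.862, 2.803)
t=0.300: state=(0.771, 2.544)
t=0.400: state=(0.703, 2.296)
t=0.500: state=(0.653, 2.066)
t=0.600: state=(0.618, 1.853)
t=0.700: state=(0.595, 1.660)
t=0.800: state=(0.580, 1.485)
t=0.900: state=(0.574, 1.327)
t=1.000: state=(0.575, 1.186)
t=1.100: state=(0.581, 1.060)
t=1.200: state=(0.594, 0.948)
t=1.300: state=(0.611, 0.849)
t=1.400: state=(0.634, 0.761)
t=1.500: state=(0.663, 0.684)
t=1.600: state=(0.696, 0.615)
t=1.700: state=(0.735, 0.555)
t=1.800: state=(0.780, 0.501)
t=1.900: state=(0.831, 0.455)
t=2.000: state=(0.888, 0.414)
t=2.020: state=(0.900, 0.406)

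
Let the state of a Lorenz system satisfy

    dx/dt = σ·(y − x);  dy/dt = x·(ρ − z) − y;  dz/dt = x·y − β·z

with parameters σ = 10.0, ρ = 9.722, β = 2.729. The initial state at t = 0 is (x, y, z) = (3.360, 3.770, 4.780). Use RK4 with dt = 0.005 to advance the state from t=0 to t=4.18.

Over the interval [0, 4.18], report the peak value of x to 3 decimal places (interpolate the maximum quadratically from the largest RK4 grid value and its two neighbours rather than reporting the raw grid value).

t=0.000: state=(3.360, 3.770, 4.780)
step 1 (dt=0.005): k1=(4.100, 12.835, -0.377), k2=(4.318, 12.857, -0.228), k3=(4.313, 12.858, -0.227), k4=(4.527, 12.881, -0.076); state += dt/6·(k1+2k2+2k3+k4)
t=0.005: state=(3.382, 3.834, 4.779)
t=0.010: state=(3.405, 3.899, 4.779)
t=0.015: state=(3.431, 3.964, 4.781)
continuing one RK4 step at a time; state shown every 40 steps (Δt=0.2):
t=0.200: state=(5.242, 6.440, 6.274)
t=0.400: state=(6.746, 6.676, 10.393)
t=0.600: state=(5.095, 3.961, 10.867)
t=0.800: state=(3.560, 3.242, 8.456)
t=1.000: state=(3.687, 4.072, 6.856)
t=1.200: state=(4.849, 5.535, 7.196)
t=1.400: state=(5.854, 6.014, 9.221)
t=1.600: state=(5.327, 4.768, 10.081)
t=1.800: state=(4.328, 4.009, 8.955)
t=2.000: state=(4.188, 4.347, 7.839)
t=2.200: state=(4.788, 5.164, 7.854)
t=2.400: state=(5.373, 5.505, 8.863)
t=2.600: state=(5.207, 4.950, 9.462)
t=2.800: state=(4.660, 4.445, 8.982)
t=3.000: state=(4.497, 4.552, 8.313)
t=3.200: state=(4.792, 4.994, 8.237)
t=3.400: state=(5.124, 5.215, 8.739)
t=3.600: state=(5.084, 4.968, 9.108)
t=3.800: state=(4.799, 4.670, 8.915)
t=4.000: state=(4.673, 4.685, 8.539)
t=4.180: state=(4.790, 4.893, 8.444)
largest grid value and its neighbours: x(0.390)=6.74733, x(0.395)=6.74778, x(0.400)=6.74559
parabola through these three points peaks at t≈0.393 with x≈6.74792

max x = 6.748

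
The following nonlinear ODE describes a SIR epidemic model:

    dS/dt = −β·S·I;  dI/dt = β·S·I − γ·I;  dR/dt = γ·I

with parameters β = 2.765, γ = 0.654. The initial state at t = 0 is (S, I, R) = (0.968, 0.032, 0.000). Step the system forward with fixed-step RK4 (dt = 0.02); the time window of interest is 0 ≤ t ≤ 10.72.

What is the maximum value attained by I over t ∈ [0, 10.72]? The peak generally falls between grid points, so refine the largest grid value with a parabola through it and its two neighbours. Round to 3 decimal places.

t=0.000: state=(0.968, 0.032, 0.000)
step 1 (dt=0.02): k1=(-0.086, 0.065, 0.021), k2=(-0.087, 0.066, 0.021), k3=(-0.087, 0.066, 0.021), k4=(-0.089, 0.067, 0.022); state += dt/6·(k1+2k2+2k3+k4)
t=0.020: state=(0.966, 0.033, 0.000)
t=0.040: state=(0.964, 0.035, 0.001)
t=0.060: state=(0.963, 0.036, 0.001)
continuing one RK4 step at a time; state shown every 25 steps (Δt=0.5):
t=0.500: state=(0.898, 0.084, 0.018)
t=1.000: state=(0.747, 0.192, 0.061)
t=1.500: state=(0.519, 0.333, 0.147)
t=2.000: state=(0.305, 0.422, 0.273)
t=2.500: state=(0.169, 0.418, 0.413)
t=3.000: state=(0.098, 0.361, 0.541)
t=3.500: state=(0.063, 0.290, 0.647)
t=4.000: state=(0.044, 0.225, 0.731)
t=4.500: state=(0.033, 0.171, 0.796)
t=5.000: state=(0.027, 0.128, 0.844)
t=5.500: state=(0.023, 0.096, 0.881)
t=6.000: state=(0.021, 0.071, 0.908)
t=6.500: state=(0.019, 0.053, 0.928)
t=7.000: state=(0.018, 0.039, 0.943)
t=7.500: state=(0.017, 0.029, 0.954)
t=8.000: state=(0.017, 0.021, 0.962)
t=8.500: state=(0.016, 0.016, 0.968)
t=9.000: state=(0.016, 0.012, 0.973)
t=9.500: state=(0.016, 0.009, 0.976)
t=10.000: state=(0.015, 0.006, 0.978)
t=10.500: state=(0.015, 0.005, 0.980)
t=10.720: state=(0.015, 0.004, 0.981)
largest grid value and its neighbours: I(2.200)=0.43013, I(2.220)=0.43016, I(2.240)=0.43006
parabola through these three points peaks at t≈2.215 with I≈0.43016

max I = 0.430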